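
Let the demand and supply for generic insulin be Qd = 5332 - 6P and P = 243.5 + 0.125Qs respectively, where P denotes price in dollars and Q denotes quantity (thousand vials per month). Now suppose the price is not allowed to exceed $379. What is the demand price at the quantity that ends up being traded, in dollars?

708

Rearranging supply gives Qs = 8P - 1948. Equilibrium: 5332 - 6P = 8P - 1948, so 7280 = 14P and P* = 520, Q* = 2212.
Since 379 < 520, the ceiling is binding.
At P = 379: Qd = 5332 - 6·379 = 3058 and Qs = 8·379 - 1948 = 1084.
Only 1084 units reach the market. On the demand curve, the marginal buyer's willingness to pay at Q = 1084 is (5332 - 1084)/6 = 708.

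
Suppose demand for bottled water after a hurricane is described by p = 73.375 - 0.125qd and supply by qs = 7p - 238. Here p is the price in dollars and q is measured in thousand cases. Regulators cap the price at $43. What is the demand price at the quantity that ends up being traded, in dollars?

65.5

Rearranging demand gives qd = 587 - 8p. Without the control the market clears where 587 - 8p = 7p - 238, i.e. p* = 55 and q* = 147.
Since 43 < 55, the ceiling is binding.
At p = 43: qd = 587 - 8·43 = 243 and qs = 7·43 - 238 = 63.
Only 63 units reach the market. On the demand curve, the marginal buyer's willingness to pay at q = 63 is (587 - 63)/8 = 65.5.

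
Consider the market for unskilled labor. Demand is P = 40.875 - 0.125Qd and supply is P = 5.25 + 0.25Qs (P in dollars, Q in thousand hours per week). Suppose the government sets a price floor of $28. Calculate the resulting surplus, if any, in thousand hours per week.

0

Rearranging demand gives Qd = 327 - 8P; rearranging supply gives Qs = 4P - 21. Setting quantity demanded equal to quantity supplied, 327 - 8P = 4P - 21, gives P* = 29 and Q* = 95.
Since 28 is below P* = 29, the floor does not bind and the free-market outcome prevails.
Since the control does not bind, there is no surplus.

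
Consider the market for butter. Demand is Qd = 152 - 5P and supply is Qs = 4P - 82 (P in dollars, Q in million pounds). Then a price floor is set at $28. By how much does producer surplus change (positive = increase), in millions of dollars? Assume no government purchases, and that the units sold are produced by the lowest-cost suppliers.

Equilibrium: 152 - 5P = 4P - 82, so 234 = 9P and P* = 26, Q* = 22.
The floor of 28 is above the equilibrium price 26, so it binds.
At P = 28: Qd = 152 - 5·28 = 12 and Qs = 4·28 - 82 = 30.
Producer surplus without the control is ½ · (26 - 20.5) · 22 = 60.5.
With the floor, 12 units are sold at 28. The supply price at Q = 12 is 23.5, so PS = ½ · [(28 - 20.5) + (28 - 23.5)] · 12 = 72.
Change in producer surplus = 72 - 60.5 = 11.5.

11.5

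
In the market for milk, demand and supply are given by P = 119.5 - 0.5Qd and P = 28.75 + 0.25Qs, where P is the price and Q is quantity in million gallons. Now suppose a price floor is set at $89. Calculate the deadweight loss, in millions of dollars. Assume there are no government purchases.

Rearranging demand gives Qd = 239 - 2P; rearranging supply gives Qs = 4P - 115. In a free market, 239 - 2P = 4P - 115 gives the equilibrium P* = 59, Q* = 121.
Since 89 > 59, the floor is binding.
At P = 89: Qd = 239 - 2·89 = 61 and Qs = 4·89 - 115 = 241.
Quantity traded falls to 61. At Q = 61 the demand price is (239 - 61)/2 = 89 and the supply price is (115 + 61)/4 = 44.
Deadweight loss = ½ · (89 - 44) · (121 - 61) = ½ · 45 · 60 = 1350.

1350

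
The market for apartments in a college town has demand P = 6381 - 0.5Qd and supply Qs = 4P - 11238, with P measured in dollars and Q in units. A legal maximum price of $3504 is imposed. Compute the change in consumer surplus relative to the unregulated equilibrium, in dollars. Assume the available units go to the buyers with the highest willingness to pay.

393824

Rearranging demand gives Qd = 12762 - 2P. In a free market, 12762 - 2P = 4P - 11238 gives the equilibrium P* = 4000, Q* = 4762.
Because the ceiling (3504) lies below the market-clearing price, it is binding.
At P = 3504: Qd = 12762 - 2·3504 = 5754 and Qs = 4·3504 - 11238 = 2778.
Consumer surplus without the control is ½ · (6381 - 4000) · 4762 = 5669161.
With the ceiling, 2778 units are sold at 3504 (assume they go to the highest-value buyers). The demand price at Q = 2778 is 4992, so CS = ½ · [(6381 - 3504) + (4992 - 3504)] · 2778 = 6062985.
Change in consumer surplus = 6062985 - 5669161 = 393824.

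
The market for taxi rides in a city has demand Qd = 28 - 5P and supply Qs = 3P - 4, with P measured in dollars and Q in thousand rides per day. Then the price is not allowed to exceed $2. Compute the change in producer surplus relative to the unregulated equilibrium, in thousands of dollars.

-10

Without the control the market clears where 28 - 5P = 3P - 4, i.e. P* = 4 and Q* = 8.
Because the ceiling (2) lies below the market-clearing price, it is binding.
At P = 2: Qd = 28 - 5·2 = 18 and Qs = 3·2 - 4 = 2.
Producer surplus without the control is ½ · (4 - 4/3) · 8 = 32/3.
With the ceiling, producers sell 2 units at 2, so PS = ½ · (2 - 4/3) · 2 = 2/3.
Change in producer surplus = 2/3 - 32/3 = -10.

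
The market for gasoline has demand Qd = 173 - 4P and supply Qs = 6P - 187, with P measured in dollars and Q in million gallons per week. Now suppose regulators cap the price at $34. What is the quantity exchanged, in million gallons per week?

17

Setting quantity demanded equal to quantity supplied, 173 - 4P = 6P - 187, gives P* = 36 and Q* = 29.
Because the ceiling (34) lies below the market-clearing price, it is binding.
At P = 34: Qd = 173 - 4·34 = 37 and Qs = 6·34 - 187 = 17.
The quantity actually transacted is the short side, supply: 17.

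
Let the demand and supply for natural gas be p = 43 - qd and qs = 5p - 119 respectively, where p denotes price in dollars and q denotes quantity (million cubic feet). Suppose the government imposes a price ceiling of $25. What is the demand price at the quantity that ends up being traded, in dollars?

Rearranging demand gives qd = 43 - p. In a free market, 43 - p = 5p - 119 gives the equilibrium p* = 27, q* = 16.
The ceiling of 25 is below the equilibrium price 27, so it binds.
At p = 25: qd = 43 - 25 = 18 and qs = 5·25 - 119 = 6.
Only 6 units reach the market. On the demand curve, the marginal buyer's willingness to pay at q = 6 is (43 - 6) = 37.

37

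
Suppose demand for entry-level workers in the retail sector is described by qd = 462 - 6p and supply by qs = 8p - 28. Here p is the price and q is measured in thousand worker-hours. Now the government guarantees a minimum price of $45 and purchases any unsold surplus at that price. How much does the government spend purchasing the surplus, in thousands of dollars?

Equilibrium: 462 - 6p = 8p - 28, so 490 = 14p and p* = 35, q* = 252.
Because the floor (45) lies above the market-clearing price, it is binding.
At p = 45: qd = 462 - 6·45 = 192 and qs = 8·45 - 28 = 332.
Surplus = qs - qd = 140.
Government expenditure = surplus × support price = 140 × 45 = 6300.

6300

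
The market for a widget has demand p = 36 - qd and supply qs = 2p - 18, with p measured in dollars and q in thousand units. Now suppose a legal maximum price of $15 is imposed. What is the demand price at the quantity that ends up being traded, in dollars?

24

Rearranging demand gives qd = 36 - p. Equilibrium: 36 - p = 2p - 18, so 54 = 3p and p* = 18, q* = 18.
The ceiling of 15 is below the equilibrium price 18, so it binds.
At p = 15: qd = 36 - 15 = 21 and qs = 2·15 - 18 = 12.
Only 12 units reach the market. On the demand curve, the marginal buyer's willingness to pay at q = 12 is (36 - 12) = 24.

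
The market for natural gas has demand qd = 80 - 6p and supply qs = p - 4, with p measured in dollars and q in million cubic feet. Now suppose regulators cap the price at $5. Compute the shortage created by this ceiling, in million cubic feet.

Without the control the market clears where 80 - 6p = p - 4, i.e. p* = 12 and q* = 8.
Because the ceiling (5) lies below the market-clearing price, it is binding.
At p = 5: qd = 80 - 6·5 = 50 and qs = 5 - 4 = 1.
Shortage = qd - qs = 50 - 1 = 49.

49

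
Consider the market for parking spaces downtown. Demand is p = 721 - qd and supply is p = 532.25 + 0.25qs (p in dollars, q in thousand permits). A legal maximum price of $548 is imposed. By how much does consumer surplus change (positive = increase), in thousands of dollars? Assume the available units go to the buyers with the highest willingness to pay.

-2486

Rearranging demand gives qd = 721 - p; rearranging supply gives qs = 4p - 2129. Setting quantity demanded equal to quantity supplied, 721 - p = 4p - 2129, gives p* = 570 and q* = 151.
Since 548 < 570, the ceiling is binding.
At p = 548: qd = 721 - 548 = 173 and qs = 4·548 - 2129 = 63.
Consumer surplus without the control is ½ · (721 - 570) · 151 = 11400.5.
With the ceiling, 63 units are sold at 548 (assume they go to the highest-value buyers). The demand price at q = 63 is 658, so CS = ½ · [(721 - 548) + (658 - 548)] · 63 = 8914.5.
Change in consumer surplus = 8914.5 - 11400.5 = -2486.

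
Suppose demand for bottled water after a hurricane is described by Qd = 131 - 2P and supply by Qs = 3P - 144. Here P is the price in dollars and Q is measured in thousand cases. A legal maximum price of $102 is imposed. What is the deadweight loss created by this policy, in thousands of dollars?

0

Setting quantity demanded equal to quantity supplied, 131 - 2P = 3P - 144, gives P* = 55 and Q* = 21.
The ceiling of 102 is above the equilibrium price 55, so it is not binding; the market clears at P* = 55, Q* = 21.
Since the control does not bind, no trades are prevented and deadweight loss is zero.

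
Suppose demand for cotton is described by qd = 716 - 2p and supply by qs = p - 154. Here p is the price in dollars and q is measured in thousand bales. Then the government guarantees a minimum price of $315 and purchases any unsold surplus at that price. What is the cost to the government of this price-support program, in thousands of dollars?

23625

In a free market, 716 - 2p = p - 154 gives the equilibrium p* = 290, q* = 136.
Because the floor (315) lies above the market-clearing price, it is binding.
At p = 315: qd = 716 - 2·315 = 86 and qs = 315 - 154 = 161.
Surplus = qs - qd = 75.
Government expenditure = surplus × support price = 75 × 315 = 23625.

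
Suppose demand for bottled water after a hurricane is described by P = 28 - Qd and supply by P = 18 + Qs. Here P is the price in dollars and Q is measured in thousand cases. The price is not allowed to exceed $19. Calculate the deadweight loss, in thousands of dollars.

16

Rearranging demand gives Qd = 28 - P; rearranging supply gives Qs = P - 18. Without the control the market clears where 28 - P = P - 18, i.e. P* = 23 and Q* = 5.
Because the ceiling (19) lies below the market-clearing price, it is binding.
At P = 19: Qd = 28 - 19 = 9 and Qs = 19 - 18 = 1.
Quantity traded falls to 1. At Q = 1 the demand price is 28 - 1 = 27 and the supply price is 18 + 1 = 19.
Deadweight loss = ½ · (27 - 19) · (5 - 1) = ½ · 8 · 4 = 16.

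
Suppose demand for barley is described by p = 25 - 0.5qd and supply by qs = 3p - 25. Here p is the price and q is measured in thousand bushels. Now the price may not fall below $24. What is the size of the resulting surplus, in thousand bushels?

45

Rearranging demand gives qd = 50 - 2p. In a free market, 50 - 2p = 3p - 25 gives the equilibrium p* = 15, q* = 20.
The floor of 24 is above the equilibrium price 15, so it binds.
At p = 24: qd = 50 - 2·24 = 2 and qs = 3·24 - 25 = 47.
Surplus = qs - qd = 47 - 2 = 45.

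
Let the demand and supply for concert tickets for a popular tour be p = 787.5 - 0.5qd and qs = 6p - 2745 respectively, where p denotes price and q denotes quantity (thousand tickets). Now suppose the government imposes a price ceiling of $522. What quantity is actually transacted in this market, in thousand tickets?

387

Rearranging demand gives qd = 1575 - 2p. Without the control the market clears where 1575 - 2p = 6p - 2745, i.e. p* = 540 and q* = 495.
The ceiling of 522 is below the equilibrium price 540, so it binds.
At p = 522: qd = 1575 - 2·522 = 531 and qs = 6·522 - 2745 = 387.
The quantity actually transacted is the short side, supply: 387.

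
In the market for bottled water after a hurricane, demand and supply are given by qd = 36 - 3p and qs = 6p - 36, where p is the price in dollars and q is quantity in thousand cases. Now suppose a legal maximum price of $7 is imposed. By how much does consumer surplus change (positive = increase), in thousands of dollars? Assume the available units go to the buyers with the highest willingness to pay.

Without the control the market clears where 36 - 3p = 6p - 36, i.e. p* = 8 and q* = 12.
The ceiling of 7 is below the equilibrium price 8, so it binds.
At p = 7: qd = 36 - 3·7 = 15 and qs = 6·7 - 36 = 6.
Consumer surplus without the control is ½ · (12 - 8) · 12 = 24.
With the ceiling, 6 units are sold at 7 (assume they go to the highest-value buyers). The demand price at q = 6 is 10, so CS = ½ · [(12 - 7) + (10 - 7)] · 6 = 24.
Change in consumer surplus = 24 - 24 = 0.

0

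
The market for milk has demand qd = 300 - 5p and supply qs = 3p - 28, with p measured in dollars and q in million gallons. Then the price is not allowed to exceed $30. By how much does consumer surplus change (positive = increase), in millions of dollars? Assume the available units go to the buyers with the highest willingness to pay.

573.1

Setting quantity demanded equal to quantity supplied, 300 - 5p = 3p - 28, gives p* = 41 and q* = 95.
The ceiling of 30 is below the equilibrium price 41, so it binds.
At p = 30: qd = 300 - 5·30 = 150 and qs = 3·30 - 28 = 62.
Consumer surplus without the control is ½ · (60 - 41) · 95 = 902.5.
With the ceiling, 62 units are sold at 30 (assume they go to the highest-value buyers). The demand price at q = 62 is 47.6, so CS = ½ · [(60 - 30) + (47.6 - 30)] · 62 = 1475.6.
Change in consumer surplus = 1475.6 - 902.5 = 573.1.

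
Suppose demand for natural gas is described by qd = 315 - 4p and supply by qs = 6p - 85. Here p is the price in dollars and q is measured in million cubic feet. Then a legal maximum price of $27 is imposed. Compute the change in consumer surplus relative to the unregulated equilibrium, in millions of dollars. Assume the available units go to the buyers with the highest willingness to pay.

In a free market, 315 - 4p = 6p - 85 gives the equilibrium p* = 40, q* = 155.
Because the ceiling (27) lies below the market-clearing price, it is binding.
At p = 27: qd = 315 - 4·27 = 207 and qs = 6·27 - 85 = 77.
Consumer surplus without the control is ½ · (78.75 - 40) · 155 = 3003.125.
With the ceiling, 77 units are sold at 27 (assume they go to the highest-value buyers). The demand price at q = 77 is 59.5, so CS = ½ · [(78.75 - 27) + (59.5 - 27)] · 77 = 3243.625.
Change in consumer surplus = 3243.625 - 3003.125 = 240.5.

240.5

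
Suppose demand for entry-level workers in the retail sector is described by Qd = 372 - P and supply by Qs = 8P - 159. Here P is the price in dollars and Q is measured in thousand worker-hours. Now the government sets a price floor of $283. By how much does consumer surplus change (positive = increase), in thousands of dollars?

-45024

Equilibrium: 372 - P = 8P - 159, so 531 = 9P and P* = 59, Q* = 313.
Since 283 > 59, the floor is binding.
At P = 283: Qd = 372 - 283 = 89 and Qs = 8·283 - 159 = 2105.
Consumer surplus without the control is ½ · (372 - 59) · 313 = 48984.5.
With the floor, consumers buy 89 units at 283, so CS = ½ · (372 - 283) · 89 = 3960.5.
Change in consumer surplus = 3960.5 - 48984.5 = -45024.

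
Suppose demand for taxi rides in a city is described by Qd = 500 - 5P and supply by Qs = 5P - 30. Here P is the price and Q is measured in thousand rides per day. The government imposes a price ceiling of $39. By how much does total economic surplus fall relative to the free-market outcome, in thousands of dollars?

Without the control the market clears where 500 - 5P = 5P - 30, i.e. P* = 53 and Q* = 235.
Since 39 < 53, the ceiling is binding.
At P = 39: Qd = 500 - 5·39 = 305 and Qs = 5·39 - 30 = 165.
Quantity traded falls to 165. At Q = 165 the demand price is (500 - 165)/5 = 67 and the supply price is (30 + 165)/5 = 39.
Deadweight loss = ½ · (67 - 39) · (235 - 165) = ½ · 28 · 70 = 980.

980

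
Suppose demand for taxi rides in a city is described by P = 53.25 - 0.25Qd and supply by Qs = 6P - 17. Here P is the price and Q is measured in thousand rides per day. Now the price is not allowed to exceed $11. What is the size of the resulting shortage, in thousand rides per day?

120

Rearranging demand gives Qd = 213 - 4P. Setting quantity demanded equal to quantity supplied, 213 - 4P = 6P - 17, gives P* = 23 and Q* = 121.
Because the ceiling (11) lies below the market-clearing price, it is binding.
At P = 11: Qd = 213 - 4·11 = 169 and Qs = 6·11 - 17 = 49.
Shortage = Qd - Qs = 169 - 49 = 120.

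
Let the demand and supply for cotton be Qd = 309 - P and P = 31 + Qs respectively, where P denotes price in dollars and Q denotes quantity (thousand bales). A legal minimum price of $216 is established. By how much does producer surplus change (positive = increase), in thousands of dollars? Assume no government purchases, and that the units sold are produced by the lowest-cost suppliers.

3220

Rearranging supply gives Qs = P - 31. Setting quantity demanded equal to quantity supplied, 309 - P = P - 31, gives P* = 170 and Q* = 139.
Because the floor (216) lies above the market-clearing price, it is binding.
At P = 216: Qd = 309 - 216 = 93 and Qs = 216 - 31 = 185.
Producer surplus without the control is ½ · (170 - 31) · 139 = 9660.5.
With the floor, 93 units are sold at 216. The supply price at Q = 93 is 124, so PS = ½ · [(216 - 31) + (216 - 124)] · 93 = 12880.5.
Change in producer surplus = 12880.5 - 9660.5 = 3220.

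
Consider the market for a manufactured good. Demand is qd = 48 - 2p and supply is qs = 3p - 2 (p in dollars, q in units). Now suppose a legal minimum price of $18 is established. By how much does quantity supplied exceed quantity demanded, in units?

Without the control the market clears where 48 - 2p = 3p - 2, i.e. p* = 10 and q* = 28.
The floor of 18 is above the equilibrium price 10, so it binds.
At p = 18: qd = 48 - 2·18 = 12 and qs = 3·18 - 2 = 52.
Surplus = qs - qd = 52 - 12 = 40.

40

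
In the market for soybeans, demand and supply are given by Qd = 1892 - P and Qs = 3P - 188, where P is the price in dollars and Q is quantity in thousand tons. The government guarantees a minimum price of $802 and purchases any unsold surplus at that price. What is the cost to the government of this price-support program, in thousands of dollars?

904656

In a free market, 1892 - P = 3P - 188 gives the equilibrium P* = 520, Q* = 1372.
The floor of 802 is above the equilibrium price 520, so it binds.
At P = 802: Qd = 1892 - 802 = 1090 and Qs = 3·802 - 188 = 2218.
Surplus = Qs - Qd = 1128.
Government expenditure = surplus × support price = 1128 × 802 = 904656.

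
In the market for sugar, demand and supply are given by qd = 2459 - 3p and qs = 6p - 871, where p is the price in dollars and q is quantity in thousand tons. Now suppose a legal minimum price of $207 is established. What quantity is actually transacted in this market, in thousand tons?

1349

Setting quantity demanded equal to quantity supplied, 2459 - 3p = 6p - 871, gives p* = 370 and q* = 1349.
Since 207 is below p* = 370, the floor does not bind and the free-market outcome prevails.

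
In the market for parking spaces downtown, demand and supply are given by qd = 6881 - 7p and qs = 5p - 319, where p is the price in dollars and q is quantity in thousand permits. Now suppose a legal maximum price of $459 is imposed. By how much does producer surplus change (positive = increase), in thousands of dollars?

Without the control the market clears where 6881 - 7p = 5p - 319, i.e. p* = 600 and q* = 2681.
The ceiling of 459 is below the equilibrium price 600, so it binds.
At p = 459: qd = 6881 - 7·459 = 3668 and qs = 5·459 - 319 = 1976.
Producer surplus without the control is ½ · (600 - 63.8) · 2681 = 718776.1.
With the ceiling, producers sell 1976 units at 459, so PS = ½ · (459 - 63.8) · 1976 = 390457.6.
Change in producer surplus = 390457.6 - 718776.1 = -328318.5.

-328318.5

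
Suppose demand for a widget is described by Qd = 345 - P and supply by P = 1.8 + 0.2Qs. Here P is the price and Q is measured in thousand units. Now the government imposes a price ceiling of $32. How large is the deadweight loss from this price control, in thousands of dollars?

10935

Rearranging supply gives Qs = 5P - 9. Setting quantity demanded equal to quantity supplied, 345 - P = 5P - 9, gives P* = 59 and Q* = 286.
Since 32 < 59, the ceiling is binding.
At P = 32: Qd = 345 - 32 = 313 and Qs = 5·32 - 9 = 151.
Quantity traded falls to 151. At Q = 151 the demand price is 345 - 151 = 194 and the supply price is (9 + 151)/5 = 32.
Deadweight loss = ½ · (194 - 32) · (286 - 151) = ½ · 162 · 135 = 10935.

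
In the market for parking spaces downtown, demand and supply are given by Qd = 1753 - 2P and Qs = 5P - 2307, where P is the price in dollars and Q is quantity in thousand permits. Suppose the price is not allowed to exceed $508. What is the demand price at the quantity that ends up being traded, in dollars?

760

Equilibrium: 1753 - 2P = 5P - 2307, so 4060 = 7P and P* = 580, Q* = 593.
Since 508 < 580, the ceiling is binding.
At P = 508: Qd = 1753 - 2·508 = 737 and Qs = 5·508 - 2307 = 233.
Only 233 units reach the market. On the demand curve, the marginal buyer's willingness to pay at Q = 233 is (1753 - 233)/2 = 760.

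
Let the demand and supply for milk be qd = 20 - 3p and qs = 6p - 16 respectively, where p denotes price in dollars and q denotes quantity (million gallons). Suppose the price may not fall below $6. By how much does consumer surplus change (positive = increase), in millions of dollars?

Setting quantity demanded equal to quantity supplied, 20 - 3p = 6p - 16, gives p* = 4 and q* = 8.
The floor of 6 is above the equilibrium price 4, so it binds.
At p = 6: qd = 20 - 3·6 = 2 and qs = 6·6 - 16 = 20.
Consumer surplus without the control is ½ · (20/3 - 4) · 8 = 32/3.
With the floor, consumers buy 2 units at 6, so CS = ½ · (20/3 - 6) · 2 = 2/3.
Change in consumer surplus = 2/3 - 32/3 = -10.

-10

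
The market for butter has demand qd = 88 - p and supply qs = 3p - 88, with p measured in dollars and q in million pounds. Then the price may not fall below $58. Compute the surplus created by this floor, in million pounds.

56

Equilibrium: 88 - p = 3p - 88, so 176 = 4p and p* = 44, q* = 44.
Since 58 > 44, the floor is binding.
At p = 58: qd = 88 - 58 = 30 and qs = 3·58 - 88 = 86.
Surplus = qs - qd = 86 - 30 = 56.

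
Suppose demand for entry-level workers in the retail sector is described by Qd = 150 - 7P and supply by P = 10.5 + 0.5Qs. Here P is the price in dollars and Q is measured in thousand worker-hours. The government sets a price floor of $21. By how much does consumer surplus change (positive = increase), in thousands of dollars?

Rearranging supply gives Qs = 2P - 21. Without the control the market clears where 150 - 7P = 2P - 21, i.e. P* = 19 and Q* = 17.
Since 21 > 19, the floor is binding.
At P = 21: Qd = 150 - 7·21 = 3 and Qs = 2·21 - 21 = 21.
Consumer surplus without the control is ½ · (150/7 - 19) · 17 = 289/14.
With the floor, consumers buy 3 units at 21, so CS = ½ · (150/7 - 21) · 3 = 9/14.
Change in consumer surplus = 9/14 - 289/14 = -20.

-20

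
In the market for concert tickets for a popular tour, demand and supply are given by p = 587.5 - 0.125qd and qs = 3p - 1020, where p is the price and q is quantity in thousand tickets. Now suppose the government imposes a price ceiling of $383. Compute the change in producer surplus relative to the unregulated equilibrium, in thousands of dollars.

Rearranging demand gives qd = 4700 - 8p. Without the control the market clears where 4700 - 8p = 3p - 1020, i.e. p* = 520 and q* = 540.
Because the ceiling (383) lies below the market-clearing price, it is binding.
At p = 383: qd = 4700 - 8·383 = 1636 and qs = 3·383 - 1020 = 129.
Producer surplus without the control is ½ · (520 - 340) · 540 = 48600.
With the ceiling, producers sell 129 units at 383, so PS = ½ · (383 - 340) · 129 = 2773.5.
Change in producer surplus = 2773.5 - 48600 = -45826.5.

-45826.5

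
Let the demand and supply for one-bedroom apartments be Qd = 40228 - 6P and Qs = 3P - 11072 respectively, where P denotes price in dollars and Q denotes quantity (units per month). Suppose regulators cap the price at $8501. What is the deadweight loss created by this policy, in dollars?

0

Setting quantity demanded equal to quantity supplied, 40228 - 6P = 3P - 11072, gives P* = 5700 and Q* = 6028.
Since 8501 is above P* = 5700, the ceiling does not bind and the free-market outcome prevails.
Since the control does not bind, no trades are prevented and deadweight loss is zero.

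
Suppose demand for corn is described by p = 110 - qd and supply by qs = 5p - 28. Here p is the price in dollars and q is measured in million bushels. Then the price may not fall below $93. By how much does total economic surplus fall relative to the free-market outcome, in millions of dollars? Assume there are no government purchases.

2940

Rearranging demand gives qd = 110 - p. In a free market, 110 - p = 5p - 28 gives the equilibrium p* = 23, q* = 87.
Since 93 > 23, the floor is binding.
At p = 93: qd = 110 - 93 = 17 and qs = 5·93 - 28 = 437.
Quantity traded falls to 17. At q = 17 the demand price is 110 - 17 = 93 and the supply price is (28 + 17)/5 = 9.
Deadweight loss = ½ · (93 - 9) · (87 - 17) = ½ · 84 · 70 = 2940.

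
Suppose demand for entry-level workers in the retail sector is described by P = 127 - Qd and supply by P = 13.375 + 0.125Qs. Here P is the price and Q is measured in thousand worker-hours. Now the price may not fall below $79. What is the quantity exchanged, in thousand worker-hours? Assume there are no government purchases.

48

Rearranging demand gives Qd = 127 - P; rearranging supply gives Qs = 8P - 107. Equilibrium: 127 - P = 8P - 107, so 234 = 9P and P* = 26, Q* = 101.
Since 79 > 26, the floor is binding.
At P = 79: Qd = 127 - 79 = 48 and Qs = 8·79 - 107 = 525.
The quantity actually transacted is the short side, demand: 48.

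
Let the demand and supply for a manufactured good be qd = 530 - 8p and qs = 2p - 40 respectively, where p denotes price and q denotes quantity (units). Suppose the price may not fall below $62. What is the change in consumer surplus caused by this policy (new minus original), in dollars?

In a free market, 530 - 8p = 2p - 40 gives the equilibrium p* = 57, q* = 74.
Since 62 > 57, the floor is binding.
At p = 62: qd = 530 - 8·62 = 34 and qs = 2·62 - 40 = 84.
Consumer surplus without the control is ½ · (66.25 - 57) · 74 = 342.25.
With the floor, consumers buy 34 units at 62, so CS = ½ · (66.25 - 62) · 34 = 72.25.
Change in consumer surplus = 72.25 - 342.25 = -270.

-270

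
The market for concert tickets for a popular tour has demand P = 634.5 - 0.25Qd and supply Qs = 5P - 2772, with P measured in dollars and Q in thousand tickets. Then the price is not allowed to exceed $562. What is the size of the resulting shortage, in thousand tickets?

252

Rearranging demand gives Qd = 2538 - 4P. In a free market, 2538 - 4P = 5P - 2772 gives the equilibrium P* = 590, Q* = 178.
Because the ceiling (562) lies below the market-clearing price, it is binding.
At P = 562: Qd = 2538 - 4·562 = 290 and Qs = 5·562 - 2772 = 38.
Shortage = Qd - Qs = 290 - 38 = 252.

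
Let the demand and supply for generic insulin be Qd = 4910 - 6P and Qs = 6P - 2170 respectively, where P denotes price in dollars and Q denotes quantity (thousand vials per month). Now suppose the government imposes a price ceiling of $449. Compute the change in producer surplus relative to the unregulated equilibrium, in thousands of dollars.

-133527

Equilibrium: 4910 - 6P = 6P - 2170, so 7080 = 12P and P* = 590, Q* = 1370.
Since 449 < 590, the ceiling is binding.
At P = 449: Qd = 4910 - 6·449 = 2216 and Qs = 6·449 - 2170 = 524.
Producer surplus without the control is ½ · (590 - 1085/3) · 1370 = 469225/3.
With the ceiling, producers sell 524 units at 449, so PS = ½ · (449 - 1085/3) · 524 = 68644/3.
Change in producer surplus = 68644/3 - 469225/3 = -133527.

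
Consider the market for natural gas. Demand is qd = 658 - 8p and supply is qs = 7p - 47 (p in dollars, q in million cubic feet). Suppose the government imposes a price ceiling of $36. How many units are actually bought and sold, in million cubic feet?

205

Setting quantity demanded equal to quantity supplied, 658 - 8p = 7p - 47, gives p* = 47 and q* = 282.
Because the ceiling (36) lies below the market-clearing price, it is binding.
At p = 36: qd = 658 - 8·36 = 370 and qs = 7·36 - 47 = 205.
The quantity actually transacted is the short side, supply: 205.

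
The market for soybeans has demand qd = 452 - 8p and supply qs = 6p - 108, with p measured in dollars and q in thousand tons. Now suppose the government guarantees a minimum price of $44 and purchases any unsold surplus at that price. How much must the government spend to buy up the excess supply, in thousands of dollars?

Equilibrium: 452 - 8p = 6p - 108, so 560 = 14p and p* = 40, q* = 132.
Because the floor (44) lies above the market-clearing price, it is binding.
At p = 44: qd = 452 - 8·44 = 100 and qs = 6·44 - 108 = 156.
Surplus = qs - qd = 56.
Government expenditure = surplus × support price = 56 × 44 = 2464.

2464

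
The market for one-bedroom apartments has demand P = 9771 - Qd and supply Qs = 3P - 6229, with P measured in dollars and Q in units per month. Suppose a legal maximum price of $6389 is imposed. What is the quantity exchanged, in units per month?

Rearranging demand gives Qd = 9771 - P. Equilibrium: 9771 - P = 3P - 6229, so 16000 = 4P and P* = 4000, Q* = 5771.
The ceiling of 6389 is above the equilibrium price 4000, so it is not binding; the market clears at P* = 4000, Q* = 5771.

5771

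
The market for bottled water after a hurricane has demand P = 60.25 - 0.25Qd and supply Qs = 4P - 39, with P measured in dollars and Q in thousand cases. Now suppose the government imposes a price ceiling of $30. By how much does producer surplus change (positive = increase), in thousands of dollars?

-455

Rearranging demand gives Qd = 241 - 4P. In a free market, 241 - 4P = 4P - 39 gives the equilibrium P* = 35, Q* = 101.
Since 30 < 35, the ceiling is binding.
At P = 30: Qd = 241 - 4·30 = 121 and Qs = 4·30 - 39 = 81.
Producer surplus without the control is ½ · (35 - 9.75) · 101 = 1275.125.
With the ceiling, producers sell 81 units at 30, so PS = ½ · (30 - 9.75) · 81 = 820.125.
Change in producer surplus = 820.125 - 1275.125 = -455.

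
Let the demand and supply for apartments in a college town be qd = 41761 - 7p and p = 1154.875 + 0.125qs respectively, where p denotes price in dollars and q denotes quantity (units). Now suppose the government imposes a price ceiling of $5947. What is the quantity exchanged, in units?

17961

Rearranging supply gives qs = 8p - 9239. Equilibrium: 41761 - 7p = 8p - 9239, so 51000 = 15p and p* = 3400, q* = 17961.
The ceiling of 5947 is above the equilibrium price 3400, so it is not binding; the market clears at p* = 3400, q* = 17961.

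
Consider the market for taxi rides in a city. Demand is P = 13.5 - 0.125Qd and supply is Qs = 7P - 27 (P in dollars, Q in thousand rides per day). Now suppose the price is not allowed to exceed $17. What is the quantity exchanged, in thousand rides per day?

Rearranging demand gives Qd = 108 - 8P. In a free market, 108 - 8P = 7P - 27 gives the equilibrium P* = 9, Q* = 36.
The ceiling of 17 is above the equilibrium price 9, so it is not binding; the market clears at P* = 9, Q* = 36.

36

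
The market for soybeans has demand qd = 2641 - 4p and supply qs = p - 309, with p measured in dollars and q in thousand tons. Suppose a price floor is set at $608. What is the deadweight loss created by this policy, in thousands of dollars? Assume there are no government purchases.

3240

Equilibrium: 2641 - 4p = p - 309, so 2950 = 5p and p* = 590, q* = 281.
Since 608 > 590, the floor is binding.
At p = 608: qd = 2641 - 4·608 = 209 and qs = 608 - 309 = 299.
Quantity traded falls to 209. At q = 209 the demand price is (2641 - 209)/4 = 608 and the supply price is 309 + 209 = 518.
Deadweight loss = ½ · (608 - 518) · (281 - 209) = ½ · 90 · 72 = 3240.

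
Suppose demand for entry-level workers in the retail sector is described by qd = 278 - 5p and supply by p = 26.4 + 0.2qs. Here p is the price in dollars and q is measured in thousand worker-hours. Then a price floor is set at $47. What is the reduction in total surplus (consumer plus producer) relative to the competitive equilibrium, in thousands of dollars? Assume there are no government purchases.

180

Rearranging supply gives qs = 5p - 132. Without the control the market clears where 278 - 5p = 5p - 132, i.e. p* = 41 and q* = 73.
Since 47 > 41, the floor is binding.
At p = 47: qd = 278 - 5·47 = 43 and qs = 5·47 - 132 = 103.
Quantity traded falls to 43. At q = 43 the demand price is (278 - 43)/5 = 47 and the supply price is (132 + 43)/5 = 35.
Deadweight loss = ½ · (47 - 35) · (73 - 43) = ½ · 12 · 30 = 180.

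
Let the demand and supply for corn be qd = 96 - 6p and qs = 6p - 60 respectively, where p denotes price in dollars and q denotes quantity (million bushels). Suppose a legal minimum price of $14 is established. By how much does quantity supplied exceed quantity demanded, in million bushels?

Without the control the market clears where 96 - 6p = 6p - 60, i.e. p* = 13 and q* = 18.
The floor of 14 is above the equilibrium price 13, so it binds.
At p = 14: qd = 96 - 6·14 = 12 and qs = 6·14 - 60 = 24.
Surplus = qs - qd = 24 - 12 = 12.

12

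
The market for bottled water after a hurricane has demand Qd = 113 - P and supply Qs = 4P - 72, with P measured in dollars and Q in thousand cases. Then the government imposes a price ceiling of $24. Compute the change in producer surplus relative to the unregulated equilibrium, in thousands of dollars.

Setting quantity demanded equal to quantity supplied, 113 - P = 4P - 72, gives P* = 37 and Q* = 76.
The ceiling of 24 is below the equilibrium price 37, so it binds.
At P = 24: Qd = 113 - 24 = 89 and Qs = 4·24 - 72 = 24.
Producer surplus without the control is ½ · (37 - 18) · 76 = 722.
With the ceiling, producers sell 24 units at 24, so PS = ½ · (24 - 18) · 24 = 72.
Change in producer surplus = 72 - 722 = -650.

-650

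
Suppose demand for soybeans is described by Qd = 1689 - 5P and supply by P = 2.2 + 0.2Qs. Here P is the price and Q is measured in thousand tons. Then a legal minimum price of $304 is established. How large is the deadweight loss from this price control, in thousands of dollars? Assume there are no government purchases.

89780

Rearranging supply gives Qs = 5P - 11. Equilibrium: 1689 - 5P = 5P - 11, so 1700 = 10P and P* = 170, Q* = 839.
Because the floor (304) lies above the market-clearing price, it is binding.
At P = 304: Qd = 1689 - 5·304 = 169 and Qs = 5·304 - 11 = 1509.
Quantity traded falls to 169. At Q = 169 the demand price is (1689 - 169)/5 = 304 and the supply price is (11 + 169)/5 = 36.
Deadweight loss = ½ · (304 - 36) · (839 - 169) = ½ · 268 · 670 = 89780.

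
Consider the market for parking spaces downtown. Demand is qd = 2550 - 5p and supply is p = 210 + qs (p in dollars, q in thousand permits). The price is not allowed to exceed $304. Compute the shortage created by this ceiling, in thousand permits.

936

Rearranging supply gives qs = p - 210. Setting quantity demanded equal to quantity supplied, 2550 - 5p = p - 210, gives p* = 460 and q* = 250.
Because the ceiling (304) lies below the market-clearing price, it is binding.
At p = 304: qd = 2550 - 5·304 = 1030 and qs = 304 - 210 = 94.
Shortage = qd - qs = 1030 - 94 = 936.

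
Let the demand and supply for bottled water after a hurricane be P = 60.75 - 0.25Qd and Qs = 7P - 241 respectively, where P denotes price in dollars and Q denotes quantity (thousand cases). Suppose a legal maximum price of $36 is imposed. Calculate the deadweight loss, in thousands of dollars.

Rearranging demand gives Qd = 243 - 4P. In a free market, 243 - 4P = 7P - 241 gives the equilibrium P* = 44, Q* = 67.
Since 36 < 44, the ceiling is binding.
At P = 36: Qd = 243 - 4·36 = 99 and Qs = 7·36 - 241 = 11.
Quantity traded falls to 11. At Q = 11 the demand price is (243 - 11)/4 = 58 and the supply price is (241 + 11)/7 = 36.
Deadweight loss = ½ · (58 - 36) · (67 - 11) = ½ · 22 · 56 = 616.

616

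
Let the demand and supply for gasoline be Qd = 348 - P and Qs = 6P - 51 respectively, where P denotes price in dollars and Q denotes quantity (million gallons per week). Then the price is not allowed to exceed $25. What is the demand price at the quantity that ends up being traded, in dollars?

249

Without the control the market clears where 348 - P = 6P - 51, i.e. P* = 57 and Q* = 291.
Since 25 < 57, the ceiling is binding.
At P = 25: Qd = 348 - 25 = 323 and Qs = 6·25 - 51 = 99.
Only 99 units reach the market. On the demand curve, the marginal buyer's willingness to pay at Q = 99 is (348 - 99) = 249.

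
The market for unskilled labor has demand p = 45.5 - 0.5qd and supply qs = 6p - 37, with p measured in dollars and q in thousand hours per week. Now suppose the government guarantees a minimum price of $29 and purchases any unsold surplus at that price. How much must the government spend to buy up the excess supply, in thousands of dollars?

Rearranging demand gives qd = 91 - 2p. Equilibrium: 91 - 2p = 6p - 37, so 128 = 8p and p* = 16, q* = 59.
Because the floor (29) lies above the market-clearing price, it is binding.
At p = 29: qd = 91 - 2·29 = 33 and qs = 6·29 - 37 = 137.
Surplus = qs - qd = 104.
Government expenditure = surplus × support price = 104 × 29 = 3016.

3016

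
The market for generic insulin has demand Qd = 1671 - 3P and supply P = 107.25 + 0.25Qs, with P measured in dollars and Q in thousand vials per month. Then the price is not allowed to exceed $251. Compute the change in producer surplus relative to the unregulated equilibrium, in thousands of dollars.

Rearranging supply gives Qs = 4P - 429. Equilibrium: 1671 - 3P = 4P - 429, so 2100 = 7P and P* = 300, Q* = 771.
The ceiling of 251 is below the equilibrium price 300, so it binds.
At P = 251: Qd = 1671 - 3·251 = 918 and Qs = 4·251 - 429 = 575.
Producer surplus without the control is ½ · (300 - 107.25) · 771 = 74305.125.
With the ceiling, producers sell 575 units at 251, so PS = ½ · (251 - 107.25) · 575 = 41328.125.
Change in producer surplus = 41328.125 - 74305.125 = -32977.

-32977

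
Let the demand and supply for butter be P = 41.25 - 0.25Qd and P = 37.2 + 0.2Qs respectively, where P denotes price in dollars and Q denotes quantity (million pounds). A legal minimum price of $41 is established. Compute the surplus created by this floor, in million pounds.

18

Rearranging demand gives Qd = 165 - 4P; rearranging supply gives Qs = 5P - 186. Equilibrium: 165 - 4P = 5P - 186, so 351 = 9P and P* = 39, Q* = 9.
Because the floor (41) lies above the market-clearing price, it is binding.
At P = 41: Qd = 165 - 4·41 = 1 and Qs = 5·41 - 186 = 19.
Surplus = Qs - Qd = 19 - 1 = 18.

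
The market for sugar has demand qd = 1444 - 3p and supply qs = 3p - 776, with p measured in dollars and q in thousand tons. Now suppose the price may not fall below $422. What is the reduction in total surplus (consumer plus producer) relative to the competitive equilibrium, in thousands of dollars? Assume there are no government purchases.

Equilibrium: 1444 - 3p = 3p - 776, so 2220 = 6p and p* = 370, q* = 334.
The floor of 422 is above the equilibrium price 370, so it binds.
At p = 422: qd = 1444 - 3·422 = 178 and qs = 3·422 - 776 = 490.
Quantity traded falls to 178. At q = 178 the demand price is (1444 - 178)/3 = 422 and the supply price is (776 + 178)/3 = 318.
Deadweight loss = ½ · (422 - 318) · (334 - 178) = ½ · 104 · 156 = 8112.

8112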